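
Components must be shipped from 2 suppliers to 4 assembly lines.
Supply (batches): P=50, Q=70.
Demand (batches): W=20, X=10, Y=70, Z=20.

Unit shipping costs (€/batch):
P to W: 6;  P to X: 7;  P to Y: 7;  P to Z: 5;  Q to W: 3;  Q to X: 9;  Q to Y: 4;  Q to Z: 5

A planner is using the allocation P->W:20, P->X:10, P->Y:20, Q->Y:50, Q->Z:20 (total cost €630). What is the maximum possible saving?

Current plan cost = 20·6 + 10·7 + 20·7 + 50·4 + 20·5 = €630.
Optimal plan:
  P->W: 20 × €6 = €120
  P->X: 10 × €7 = €70
  P->Z: 20 × €5 = €100
  Q->Y: 70 × €4 = €280
Optimal cost = €570.
Saving = 630 − 570 = €60.

60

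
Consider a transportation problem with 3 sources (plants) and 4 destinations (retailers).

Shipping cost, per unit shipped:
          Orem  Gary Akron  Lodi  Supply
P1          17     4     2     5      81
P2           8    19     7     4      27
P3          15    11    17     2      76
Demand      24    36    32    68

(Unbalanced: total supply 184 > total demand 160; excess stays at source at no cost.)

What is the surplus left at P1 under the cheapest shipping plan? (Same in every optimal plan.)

An optimal plan:
  P1–Gary: 36 × 4 = 144
  P1–Akron: 32 × 2 = 64
  P2–Orem: 24 × 8 = 192
  P3–Lodi: 68 × 2 = 136
Total cost = 536.
P1 ships 68 of its 81, leaving 13.

13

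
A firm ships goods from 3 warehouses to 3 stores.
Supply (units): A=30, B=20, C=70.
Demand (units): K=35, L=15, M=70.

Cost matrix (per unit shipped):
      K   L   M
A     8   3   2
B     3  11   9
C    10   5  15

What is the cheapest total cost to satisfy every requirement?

945

A cheapest plan:
  A→M: 30 units
  B→K: 20 units
  C→K: 15 units
  C→L: 15 units
  C→M: 40 units
Total cost = 945.
(Supply check: A ships 30; B ships 20; C ships 70.)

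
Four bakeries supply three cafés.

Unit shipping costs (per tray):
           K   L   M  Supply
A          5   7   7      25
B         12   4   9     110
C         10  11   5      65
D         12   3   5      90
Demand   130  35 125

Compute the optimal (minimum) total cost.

One minimum-cost allocation:
  A to K: 25 × 5 = 125
  B to K: 75 × 12 = 900
  B to L: 35 × 4 = 140
  C to K: 30 × 10 = 300
  C to M: 35 × 5 = 175
  D to M: 90 × 5 = 450
Total = 125 + 900 + 140 + 300 + 175 + 450 = 2090.

2090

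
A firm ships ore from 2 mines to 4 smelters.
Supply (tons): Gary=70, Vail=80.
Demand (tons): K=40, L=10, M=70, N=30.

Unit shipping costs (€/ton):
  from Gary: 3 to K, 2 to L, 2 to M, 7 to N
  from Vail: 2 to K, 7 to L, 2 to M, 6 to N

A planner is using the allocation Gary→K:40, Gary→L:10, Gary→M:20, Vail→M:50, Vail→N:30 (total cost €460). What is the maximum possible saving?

40

Current plan cost = 40·3 + 10·2 + 20·2 + 50·2 + 30·6 = €460.
Optimal plan:
  Gary to L: 10 × €2 = €20
  Gary to M: 60 × €2 = €120
  Vail to K: 40 × €2 = €80
  Vail to M: 10 × €2 = €20
  Vail to N: 30 × €6 = €180
Optimal cost = €420.
Saving = 460 − 420 = €40.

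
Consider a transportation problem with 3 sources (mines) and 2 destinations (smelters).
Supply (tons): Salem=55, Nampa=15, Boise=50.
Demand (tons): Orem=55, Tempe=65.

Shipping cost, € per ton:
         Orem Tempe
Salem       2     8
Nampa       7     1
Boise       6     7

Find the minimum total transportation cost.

475

One minimum-cost allocation:
  Salem to Orem: 55 tons
  Nampa to Tempe: 15 tons
  Boise to Tempe: 50 tons
Total cost = €475.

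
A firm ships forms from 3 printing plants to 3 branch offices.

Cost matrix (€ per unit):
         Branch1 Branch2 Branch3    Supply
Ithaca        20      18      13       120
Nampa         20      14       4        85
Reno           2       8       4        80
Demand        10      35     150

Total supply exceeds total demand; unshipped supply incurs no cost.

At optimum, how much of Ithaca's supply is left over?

Minimum-cost shipments:
  Ithaca->Branch3: 30 × €13 = €390
  Nampa->Branch3: 85 × €4 = €340
  Reno->Branch1: 10 × €2 = €20
  Reno->Branch2: 35 × €8 = €280
  Reno->Branch3: 35 × €4 = €140
Total cost = €1170.
Ithaca ships 30 of its 120, leaving 90.

90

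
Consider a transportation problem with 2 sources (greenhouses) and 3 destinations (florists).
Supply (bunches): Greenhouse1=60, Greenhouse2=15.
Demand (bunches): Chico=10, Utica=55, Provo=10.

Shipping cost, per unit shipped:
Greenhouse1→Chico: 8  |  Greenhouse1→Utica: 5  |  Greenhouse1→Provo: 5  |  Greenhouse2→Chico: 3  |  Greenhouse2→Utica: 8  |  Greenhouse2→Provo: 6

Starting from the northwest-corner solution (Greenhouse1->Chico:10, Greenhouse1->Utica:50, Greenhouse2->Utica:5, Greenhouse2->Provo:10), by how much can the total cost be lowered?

Current plan cost = 10·8 + 50·5 + 5·8 + 10·6 = 430.
Optimal plan:
  Greenhouse1 to Utica: 55 × 5 = 275
  Greenhouse1 to Provo: 5 × 5 = 25
  Greenhouse2 to Chico: 10 × 3 = 30
  Greenhouse2 to Provo: 5 × 6 = 30
Optimal cost = 360.
Saving = 430 − 360 = 70.

70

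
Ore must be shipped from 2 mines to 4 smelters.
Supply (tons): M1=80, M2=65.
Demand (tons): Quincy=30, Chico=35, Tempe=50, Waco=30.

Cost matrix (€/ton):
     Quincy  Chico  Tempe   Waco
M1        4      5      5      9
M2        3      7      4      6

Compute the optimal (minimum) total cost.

An optimal shipping plan:
  M1->Quincy: 30 × €4 = €120
  M1->Chico: 35 × €5 = €175
  M1->Tempe: 15 × €5 = €75
  M2->Tempe: 35 × €4 = €140
  M2->Waco: 30 × €6 = €180
Total = 120 + 175 + 75 + 140 + 180 = €690.

690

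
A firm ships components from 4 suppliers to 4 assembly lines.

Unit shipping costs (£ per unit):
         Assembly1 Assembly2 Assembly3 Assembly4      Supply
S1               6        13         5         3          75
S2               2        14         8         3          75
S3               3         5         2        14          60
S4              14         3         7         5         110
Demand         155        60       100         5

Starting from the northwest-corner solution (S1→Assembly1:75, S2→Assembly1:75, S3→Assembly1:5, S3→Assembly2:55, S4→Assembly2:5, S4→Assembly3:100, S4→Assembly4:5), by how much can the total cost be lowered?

Current plan cost = 75·6 + 75·2 + 5·3 + 55·5 + 5·3 + 100·7 + 5·5 = £1630.
Optimal plan:
  S1 to Assembly1: 75 batches
  S2 to Assembly1: 75 batches
  S3 to Assembly1: 5 batches
  S3 to Assembly3: 55 batches
  S4 to Assembly2: 60 batches
  S4 to Assembly3: 45 batches
  S4 to Assembly4: 5 batches
Optimal cost = £1245.
Saving = 1630 − 1245 = £385.

385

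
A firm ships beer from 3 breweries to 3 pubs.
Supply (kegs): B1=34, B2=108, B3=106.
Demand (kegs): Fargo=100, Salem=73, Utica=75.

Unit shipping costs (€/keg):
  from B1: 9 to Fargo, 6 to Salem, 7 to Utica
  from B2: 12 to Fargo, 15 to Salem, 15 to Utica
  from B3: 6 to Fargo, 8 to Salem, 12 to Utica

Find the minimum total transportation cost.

Optimal allocation:
  B1 to Utica: 34 × €7 = €238
  B2 to Fargo: 67 × €12 = €804
  B2 to Utica: 41 × €15 = €615
  B3 to Fargo: 33 × €6 = €198
  B3 to Salem: 73 × €8 = €584
Total = 238 + 804 + 615 + 198 + 584 = €2439.

2439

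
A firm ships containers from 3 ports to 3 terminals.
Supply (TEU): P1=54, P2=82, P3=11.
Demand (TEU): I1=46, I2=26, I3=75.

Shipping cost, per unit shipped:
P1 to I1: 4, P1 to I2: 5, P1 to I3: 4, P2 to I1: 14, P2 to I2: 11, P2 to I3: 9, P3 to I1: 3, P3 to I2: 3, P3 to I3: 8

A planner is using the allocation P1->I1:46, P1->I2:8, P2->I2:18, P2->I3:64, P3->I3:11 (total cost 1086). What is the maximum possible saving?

77

Current plan cost = 46·4 + 8·5 + 18·11 + 64·9 + 11·8 = 1086.
Optimal plan:
  P1->I1: 46 × 4 = 184
  P1->I2: 8 × 5 = 40
  P2->I2: 7 × 11 = 77
  P2->I3: 75 × 9 = 675
  P3->I2: 11 × 3 = 33
Optimal cost = 1009.
Saving = 1086 − 1009 = 77.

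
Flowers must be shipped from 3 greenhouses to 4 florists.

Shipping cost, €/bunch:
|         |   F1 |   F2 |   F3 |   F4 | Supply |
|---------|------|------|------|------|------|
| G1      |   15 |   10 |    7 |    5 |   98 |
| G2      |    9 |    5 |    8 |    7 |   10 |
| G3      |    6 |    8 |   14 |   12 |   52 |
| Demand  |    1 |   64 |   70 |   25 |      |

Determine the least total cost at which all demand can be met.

Optimal allocation:
  G1->F2: 3 bunches
  G1->F3: 70 bunches
  G1->F4: 25 bunches
  G2->F2: 10 bunches
  G3->F1: 1 bunches
  G3->F2: 51 bunches
Total cost = €1109.

1109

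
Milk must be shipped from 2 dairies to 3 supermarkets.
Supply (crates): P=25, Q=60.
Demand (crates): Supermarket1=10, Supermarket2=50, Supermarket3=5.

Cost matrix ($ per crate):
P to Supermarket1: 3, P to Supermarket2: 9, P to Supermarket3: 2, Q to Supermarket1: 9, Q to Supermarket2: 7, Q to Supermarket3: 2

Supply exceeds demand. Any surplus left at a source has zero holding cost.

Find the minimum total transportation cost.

Optimal allocation:
  P→Supermarket1: 10 × $3 = $30
  P→Supermarket3: 5 × $2 = $10
  Q→Supermarket2: 50 × $7 = $350
Total = 30 + 10 + 350 = $390.

390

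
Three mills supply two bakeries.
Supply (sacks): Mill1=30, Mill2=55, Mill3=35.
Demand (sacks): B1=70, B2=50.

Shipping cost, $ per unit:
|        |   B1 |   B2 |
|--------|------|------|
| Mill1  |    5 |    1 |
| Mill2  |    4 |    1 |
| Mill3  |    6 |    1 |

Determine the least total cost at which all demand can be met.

345

One minimum-cost allocation:
  Mill1->B1: 15 × $5 = $75
  Mill1->B2: 15 × $1 = $15
  Mill2->B1: 55 × $4 = $220
  Mill3->B2: 35 × $1 = $35
Total = 75 + 15 + 220 + 35 = $345.
(Supply check: Mill1 ships 30; Mill2 ships 55; Mill3 ships 35.)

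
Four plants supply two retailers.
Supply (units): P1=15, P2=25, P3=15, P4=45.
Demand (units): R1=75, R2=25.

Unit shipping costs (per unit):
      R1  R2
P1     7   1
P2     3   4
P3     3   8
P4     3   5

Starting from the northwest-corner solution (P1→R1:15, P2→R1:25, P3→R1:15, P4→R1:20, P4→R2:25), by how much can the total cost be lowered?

Current plan cost = 15·7 + 25·3 + 15·3 + 20·3 + 25·5 = 410.
Optimal plan:
  P1->R2: 15 × 1 = 15
  P2->R1: 15 × 3 = 45
  P2->R2: 10 × 4 = 40
  P3->R1: 15 × 3 = 45
  P4->R1: 45 × 3 = 135
Optimal cost = 280.
Saving = 410 − 280 = 130.

130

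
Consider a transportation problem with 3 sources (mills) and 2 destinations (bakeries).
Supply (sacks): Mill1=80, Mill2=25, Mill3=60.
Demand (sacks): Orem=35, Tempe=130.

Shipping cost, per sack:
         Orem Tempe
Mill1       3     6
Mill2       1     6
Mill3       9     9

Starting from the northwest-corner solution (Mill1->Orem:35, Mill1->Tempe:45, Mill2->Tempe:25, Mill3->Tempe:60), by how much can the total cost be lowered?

50

Current plan cost = 35·3 + 45·6 + 25·6 + 60·9 = 1065.
Optimal plan:
  Mill1→Orem: 10 × 3 = 30
  Mill1→Tempe: 70 × 6 = 420
  Mill2→Orem: 25 × 1 = 25
  Mill3→Tempe: 60 × 9 = 540
Optimal cost = 1015.
Saving = 1065 − 1015 = 50.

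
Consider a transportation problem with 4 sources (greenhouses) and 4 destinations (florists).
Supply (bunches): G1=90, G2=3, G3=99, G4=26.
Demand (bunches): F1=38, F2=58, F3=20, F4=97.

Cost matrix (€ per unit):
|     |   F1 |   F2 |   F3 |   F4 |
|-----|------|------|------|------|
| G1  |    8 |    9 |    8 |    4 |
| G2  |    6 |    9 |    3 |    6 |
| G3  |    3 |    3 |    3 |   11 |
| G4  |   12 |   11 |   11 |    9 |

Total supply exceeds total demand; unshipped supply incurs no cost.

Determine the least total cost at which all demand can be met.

An optimal shipping plan:
  G1->F4: 90 bunches
  G2->F3: 3 bunches
  G3->F1: 38 bunches
  G3->F2: 44 bunches
  G3->F3: 17 bunches
  G4->F2: 14 bunches
  G4->F4: 7 bunches
Total cost = €883.
(Supply check: G1 ships 90; G2 ships 3; G3 ships 99; G4 ships 21.)

883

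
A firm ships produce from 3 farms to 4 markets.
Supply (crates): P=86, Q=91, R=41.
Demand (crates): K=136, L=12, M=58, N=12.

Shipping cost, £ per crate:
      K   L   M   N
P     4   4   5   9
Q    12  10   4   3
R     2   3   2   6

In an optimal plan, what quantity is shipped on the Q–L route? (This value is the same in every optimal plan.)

Optimal shipments:
  P→K: 86 × £4 = £344
  Q→K: 9 × £12 = £108
  Q→L: 12 × £10 = £120
  Q→M: 58 × £4 = £232
  Q→N: 12 × £3 = £36
  R→K: 41 × £2 = £82
Total cost = £922.
So Q→L carries 12 crates.

12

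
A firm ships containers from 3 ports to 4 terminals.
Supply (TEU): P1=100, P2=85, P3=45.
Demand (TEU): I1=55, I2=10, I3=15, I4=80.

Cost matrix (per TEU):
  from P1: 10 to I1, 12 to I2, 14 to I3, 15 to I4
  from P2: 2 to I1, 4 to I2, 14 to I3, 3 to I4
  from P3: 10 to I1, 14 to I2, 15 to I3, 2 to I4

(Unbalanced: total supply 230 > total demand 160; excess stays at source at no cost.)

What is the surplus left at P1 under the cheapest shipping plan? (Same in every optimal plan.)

Minimum-cost shipments:
  P1->I1: 5 × 10 = 50
  P1->I2: 10 × 12 = 120
  P1->I3: 15 × 14 = 210
  P2->I1: 50 × 2 = 100
  P2->I4: 35 × 3 = 105
  P3->I4: 45 × 2 = 90
Total cost = 675.
P1 ships 30 of its 100, leaving 70.

70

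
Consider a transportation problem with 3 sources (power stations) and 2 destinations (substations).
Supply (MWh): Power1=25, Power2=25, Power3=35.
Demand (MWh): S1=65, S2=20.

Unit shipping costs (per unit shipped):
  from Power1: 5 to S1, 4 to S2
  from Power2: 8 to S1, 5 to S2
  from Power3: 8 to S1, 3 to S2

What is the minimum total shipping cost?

505

Optimal allocation:
  Power1→S1: 25 × 5 = 125
  Power2→S1: 25 × 8 = 200
  Power3→S1: 15 × 8 = 120
  Power3→S2: 20 × 3 = 60
Total = 125 + 200 + 120 + 60 = 505.
(Supply check: Power1 ships 25; Power2 ships 25; Power3 ships 35.)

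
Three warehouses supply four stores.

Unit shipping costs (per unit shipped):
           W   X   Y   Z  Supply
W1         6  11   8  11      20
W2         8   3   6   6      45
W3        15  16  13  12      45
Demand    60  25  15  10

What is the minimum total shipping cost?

An optimal shipping plan:
  W1->W: 20 × 6 = 120
  W2->W: 20 × 8 = 160
  W2->X: 25 × 3 = 75
  W3->W: 20 × 15 = 300
  W3->Y: 15 × 13 = 195
  W3->Z: 10 × 12 = 120
Total = 120 + 160 + 75 + 300 + 195 + 120 = 970.
(Supply check: W1 ships 20; W2 ships 45; W3 ships 45.)

970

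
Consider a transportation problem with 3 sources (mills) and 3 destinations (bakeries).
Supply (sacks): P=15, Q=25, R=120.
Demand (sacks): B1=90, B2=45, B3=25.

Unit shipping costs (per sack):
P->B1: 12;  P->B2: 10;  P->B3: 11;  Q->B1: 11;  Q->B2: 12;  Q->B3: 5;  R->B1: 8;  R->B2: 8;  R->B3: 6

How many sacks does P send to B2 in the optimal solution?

Solving gives:
  P->B2: 15 sacks
  Q->B3: 25 sacks
  R->B1: 90 sacks
  R->B2: 30 sacks
Total cost = 1235.
So P→B2 carries 15 sacks.

15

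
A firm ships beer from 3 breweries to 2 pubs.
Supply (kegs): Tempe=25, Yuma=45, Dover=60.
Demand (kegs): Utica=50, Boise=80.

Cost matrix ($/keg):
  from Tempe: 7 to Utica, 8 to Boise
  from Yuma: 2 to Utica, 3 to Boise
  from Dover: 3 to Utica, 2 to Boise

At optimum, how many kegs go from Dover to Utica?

The minimum-cost plan:
  Tempe→Utica: 25 × $7 = $175
  Yuma→Utica: 25 × $2 = $50
  Yuma→Boise: 20 × $3 = $60
  Dover→Boise: 60 × $2 = $120
Total cost = $405.
The route Dover→Utica is not used.

0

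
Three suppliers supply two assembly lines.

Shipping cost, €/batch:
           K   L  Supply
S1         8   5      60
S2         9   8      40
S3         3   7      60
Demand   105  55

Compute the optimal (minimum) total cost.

An optimal shipping plan:
  S1→K: 5 × €8 = €40
  S1→L: 55 × €5 = €275
  S2→K: 40 × €9 = €360
  S3→K: 60 × €3 = €180
Total = 40 + 275 + 360 + 180 = €855.
(Supply check: S1 ships 60; S2 ships 40; S3 ships 60.)

855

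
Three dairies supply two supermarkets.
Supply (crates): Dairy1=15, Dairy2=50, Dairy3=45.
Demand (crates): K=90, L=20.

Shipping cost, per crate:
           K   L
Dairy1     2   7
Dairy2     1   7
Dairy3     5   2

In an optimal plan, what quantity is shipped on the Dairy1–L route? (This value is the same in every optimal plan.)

0

The minimum-cost plan:
  Dairy1 to K: 15 × 2 = 30
  Dairy2 to K: 50 × 1 = 50
  Dairy3 to K: 25 × 5 = 125
  Dairy3 to L: 20 × 2 = 40
Total cost = 245.
The route Dairy1→L is not used.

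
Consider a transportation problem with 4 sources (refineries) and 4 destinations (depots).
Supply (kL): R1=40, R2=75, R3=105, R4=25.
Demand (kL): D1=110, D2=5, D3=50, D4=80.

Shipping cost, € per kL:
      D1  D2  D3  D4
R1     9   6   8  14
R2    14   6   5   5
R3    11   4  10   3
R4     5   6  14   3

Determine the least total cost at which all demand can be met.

Optimal allocation:
  R1->D1: 40 × €9 = €360
  R2->D3: 50 × €5 = €250
  R2->D4: 25 × €5 = €125
  R3->D1: 45 × €11 = €495
  R3->D2: 5 × €4 = €20
  R3->D4: 55 × €3 = €165
  R4->D1: 25 × €5 = €125
Total = 360 + 250 + 125 + 495 + 20 + 165 + 125 = €1540.

1540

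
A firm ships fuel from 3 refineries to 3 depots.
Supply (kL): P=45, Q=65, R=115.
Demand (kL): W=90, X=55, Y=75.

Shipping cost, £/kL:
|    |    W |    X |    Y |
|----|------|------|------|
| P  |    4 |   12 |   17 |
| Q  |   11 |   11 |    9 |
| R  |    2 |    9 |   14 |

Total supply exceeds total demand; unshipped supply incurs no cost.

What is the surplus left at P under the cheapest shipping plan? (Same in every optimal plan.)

5

Minimum-cost shipments:
  P->W: 40 × £4 = £160
  Q->Y: 65 × £9 = £585
  R->W: 50 × £2 = £100
  R->X: 55 × £9 = £495
  R->Y: 10 × £14 = £140
Total cost = £1480.
P ships 40 of its 45, leaving 5.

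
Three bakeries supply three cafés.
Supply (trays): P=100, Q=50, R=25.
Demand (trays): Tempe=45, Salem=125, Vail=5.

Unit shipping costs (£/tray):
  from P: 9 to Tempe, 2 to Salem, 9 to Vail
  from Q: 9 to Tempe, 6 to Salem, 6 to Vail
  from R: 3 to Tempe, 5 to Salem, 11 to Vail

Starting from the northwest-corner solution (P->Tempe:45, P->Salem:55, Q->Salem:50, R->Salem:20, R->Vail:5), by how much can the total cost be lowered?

335

Current plan cost = 45·9 + 55·2 + 50·6 + 20·5 + 5·11 = £970.
Optimal plan:
  P–Salem: 100 × £2 = £200
  Q–Tempe: 20 × £9 = £180
  Q–Salem: 25 × £6 = £150
  Q–Vail: 5 × £6 = £30
  R–Tempe: 25 × £3 = £75
Optimal cost = £635.
Saving = 970 − 635 = £335.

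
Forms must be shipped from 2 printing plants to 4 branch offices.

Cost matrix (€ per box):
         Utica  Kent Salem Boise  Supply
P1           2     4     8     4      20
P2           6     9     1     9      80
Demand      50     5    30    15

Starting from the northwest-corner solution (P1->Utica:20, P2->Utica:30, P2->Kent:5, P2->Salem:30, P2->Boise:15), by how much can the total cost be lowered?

20

Current plan cost = 20·2 + 30·6 + 5·9 + 30·1 + 15·9 = €430.
Optimal plan:
  P1 to Kent: 5 boxes
  P1 to Boise: 15 boxes
  P2 to Utica: 50 boxes
  P2 to Salem: 30 boxes
Optimal cost = €410.
Saving = 430 − 410 = €20.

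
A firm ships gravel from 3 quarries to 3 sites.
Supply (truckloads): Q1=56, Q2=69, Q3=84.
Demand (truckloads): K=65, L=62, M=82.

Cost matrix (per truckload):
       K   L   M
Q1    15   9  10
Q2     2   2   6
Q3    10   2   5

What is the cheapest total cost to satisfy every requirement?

944

A cheapest plan:
  Q1→M: 56 × 10 = 560
  Q2→K: 65 × 2 = 130
  Q2→L: 4 × 2 = 8
  Q3→L: 58 × 2 = 116
  Q3→M: 26 × 5 = 130
Total = 560 + 130 + 8 + 116 + 130 = 944.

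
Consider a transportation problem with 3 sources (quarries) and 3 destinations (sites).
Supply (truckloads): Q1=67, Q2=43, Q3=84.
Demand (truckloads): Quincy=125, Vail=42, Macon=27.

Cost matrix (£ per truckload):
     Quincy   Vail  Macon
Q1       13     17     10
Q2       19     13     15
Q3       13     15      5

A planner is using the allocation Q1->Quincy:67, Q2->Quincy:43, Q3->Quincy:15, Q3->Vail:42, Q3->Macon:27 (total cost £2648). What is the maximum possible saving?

Current plan cost = 67·13 + 43·19 + 15·13 + 42·15 + 27·5 = £2648.
Optimal plan:
  Q1–Quincy: 67 × £13 = £871
  Q2–Quincy: 1 × £19 = £19
  Q2–Vail: 42 × £13 = £546
  Q3–Quincy: 57 × £13 = £741
  Q3–Macon: 27 × £5 = £135
Optimal cost = £2312.
Saving = 2648 − 2312 = £336.

336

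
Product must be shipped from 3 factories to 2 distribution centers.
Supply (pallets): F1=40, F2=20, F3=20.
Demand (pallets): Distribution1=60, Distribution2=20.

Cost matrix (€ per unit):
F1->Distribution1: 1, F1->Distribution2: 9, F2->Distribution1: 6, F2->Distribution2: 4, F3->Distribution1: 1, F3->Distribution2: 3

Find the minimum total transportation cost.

A cheapest plan:
  F1->Distribution1: 40 × €1 = €40
  F2->Distribution2: 20 × €4 = €80
  F3->Distribution1: 20 × €1 = €20
Total = 40 + 80 + 20 = €140.

140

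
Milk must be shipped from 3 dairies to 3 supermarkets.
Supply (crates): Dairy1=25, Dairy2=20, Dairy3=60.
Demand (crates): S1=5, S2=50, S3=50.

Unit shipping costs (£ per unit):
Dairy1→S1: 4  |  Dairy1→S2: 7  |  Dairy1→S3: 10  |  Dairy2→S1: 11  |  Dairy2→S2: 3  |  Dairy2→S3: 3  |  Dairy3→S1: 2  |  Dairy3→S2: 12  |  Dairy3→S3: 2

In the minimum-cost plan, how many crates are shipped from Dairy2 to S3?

The minimum-cost plan:
  Dairy1→S2: 25 crates
  Dairy2→S2: 20 crates
  Dairy3→S1: 5 crates
  Dairy3→S2: 5 crates
  Dairy3→S3: 50 crates
Total cost = £405.
The route Dairy2→S3 is not used.

0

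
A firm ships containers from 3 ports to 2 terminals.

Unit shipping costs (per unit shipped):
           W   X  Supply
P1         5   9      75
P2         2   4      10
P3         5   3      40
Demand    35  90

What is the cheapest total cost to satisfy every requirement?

Optimal allocation:
  P1->W: 35 × 5 = 175
  P1->X: 40 × 9 = 360
  P2->X: 10 × 4 = 40
  P3->X: 40 × 3 = 120
Total = 175 + 360 + 40 + 120 = 695.

695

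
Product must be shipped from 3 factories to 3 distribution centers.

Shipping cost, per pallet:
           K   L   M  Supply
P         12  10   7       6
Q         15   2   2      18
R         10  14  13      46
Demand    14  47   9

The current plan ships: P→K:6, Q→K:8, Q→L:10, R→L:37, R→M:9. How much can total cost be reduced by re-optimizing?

Current plan cost = 6·12 + 8·15 + 10·2 + 37·14 + 9·13 = 847.
Optimal plan:
  P→M: 6 × 7 = 42
  Q→L: 18 × 2 = 36
  R→K: 14 × 10 = 140
  R→L: 29 × 14 = 406
  R→M: 3 × 13 = 39
Optimal cost = 663.
Saving = 847 − 663 = 184.

184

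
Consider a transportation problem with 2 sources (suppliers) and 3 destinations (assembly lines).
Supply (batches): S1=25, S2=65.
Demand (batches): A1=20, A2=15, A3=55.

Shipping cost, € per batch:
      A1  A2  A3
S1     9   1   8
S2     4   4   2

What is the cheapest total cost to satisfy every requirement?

One minimum-cost allocation:
  S1–A1: 10 × €9 = €90
  S1–A2: 15 × €1 = €15
  S2–A1: 10 × €4 = €40
  S2–A3: 55 × €2 = €110
Total = 90 + 15 + 40 + 110 = €255.

255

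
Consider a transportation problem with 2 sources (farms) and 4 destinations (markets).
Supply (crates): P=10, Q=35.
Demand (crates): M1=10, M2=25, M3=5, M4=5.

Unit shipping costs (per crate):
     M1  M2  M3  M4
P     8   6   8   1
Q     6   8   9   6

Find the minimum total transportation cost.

An optimal shipping plan:
  P to M2: 5 × 6 = 30
  P to M4: 5 × 1 = 5
  Q to M1: 10 × 6 = 60
  Q to M2: 20 × 8 = 160
  Q to M3: 5 × 9 = 45
Total = 30 + 5 + 60 + 160 + 45 = 300.

300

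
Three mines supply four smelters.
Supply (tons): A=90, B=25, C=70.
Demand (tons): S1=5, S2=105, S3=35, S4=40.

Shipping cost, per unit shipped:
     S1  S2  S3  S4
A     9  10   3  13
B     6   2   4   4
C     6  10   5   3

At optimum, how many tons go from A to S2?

55

The minimum-cost plan:
  A to S2: 55 tons
  A to S3: 35 tons
  B to S2: 25 tons
  C to S1: 5 tons
  C to S2: 25 tons
  C to S4: 40 tons
Total cost = 1105.
So A→S2 carries 55 tons.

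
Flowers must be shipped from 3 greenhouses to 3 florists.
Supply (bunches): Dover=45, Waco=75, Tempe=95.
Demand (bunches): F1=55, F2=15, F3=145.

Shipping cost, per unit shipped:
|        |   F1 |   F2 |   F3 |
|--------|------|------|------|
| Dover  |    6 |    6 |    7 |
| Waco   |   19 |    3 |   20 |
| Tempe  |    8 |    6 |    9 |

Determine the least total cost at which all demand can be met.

An optimal shipping plan:
  Dover to F3: 45 × 7 = 315
  Waco to F1: 55 × 19 = 1045
  Waco to F2: 15 × 3 = 45
  Waco to F3: 5 × 20 = 100
  Tempe to F3: 95 × 9 = 855
Total = 315 + 1045 + 45 + 100 + 855 = 2360.

2360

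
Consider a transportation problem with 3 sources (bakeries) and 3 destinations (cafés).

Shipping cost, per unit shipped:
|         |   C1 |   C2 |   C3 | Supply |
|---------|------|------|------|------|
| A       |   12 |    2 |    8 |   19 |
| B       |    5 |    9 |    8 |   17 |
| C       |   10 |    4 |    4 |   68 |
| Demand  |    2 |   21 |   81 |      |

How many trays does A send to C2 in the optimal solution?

Optimal shipments:
  A→C2: 19 × 2 = 38
  B→C1: 2 × 5 = 10
  B→C3: 15 × 8 = 120
  C→C2: 2 × 4 = 8
  C→C3: 66 × 4 = 264
Total cost = 440.
So A→C2 carries 19 trays.

19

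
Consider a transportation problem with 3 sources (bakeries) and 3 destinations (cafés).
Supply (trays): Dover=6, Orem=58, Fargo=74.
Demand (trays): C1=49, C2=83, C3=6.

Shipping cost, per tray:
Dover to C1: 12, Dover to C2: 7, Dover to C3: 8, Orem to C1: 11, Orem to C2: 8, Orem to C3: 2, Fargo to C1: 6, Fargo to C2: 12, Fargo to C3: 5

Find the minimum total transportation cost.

1058

An optimal shipping plan:
  Dover→C2: 6 × 7 = 42
  Orem→C2: 58 × 8 = 464
  Fargo→C1: 49 × 6 = 294
  Fargo→C2: 19 × 12 = 228
  Fargo→C3: 6 × 5 = 30
Total = 42 + 464 + 294 + 228 + 30 = 1058.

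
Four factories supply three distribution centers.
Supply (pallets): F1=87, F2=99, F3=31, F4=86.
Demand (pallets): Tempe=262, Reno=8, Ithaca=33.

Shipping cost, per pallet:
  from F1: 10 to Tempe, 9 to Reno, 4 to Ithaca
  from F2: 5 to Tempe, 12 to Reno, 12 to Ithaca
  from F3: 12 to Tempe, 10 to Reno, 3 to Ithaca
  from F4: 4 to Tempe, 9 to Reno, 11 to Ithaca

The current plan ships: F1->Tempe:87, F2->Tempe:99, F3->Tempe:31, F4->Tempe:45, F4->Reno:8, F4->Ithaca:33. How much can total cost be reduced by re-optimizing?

570

Current plan cost = 87·10 + 99·5 + 31·12 + 45·4 + 8·9 + 33·11 = 2352.
Optimal plan:
  F1 to Tempe: 77 × 10 = 770
  F1 to Reno: 8 × 9 = 72
  F1 to Ithaca: 2 × 4 = 8
  F2 to Tempe: 99 × 5 = 495
  F3 to Ithaca: 31 × 3 = 93
  F4 to Tempe: 86 × 4 = 344
Optimal cost = 1782.
Saving = 2352 − 1782 = 570.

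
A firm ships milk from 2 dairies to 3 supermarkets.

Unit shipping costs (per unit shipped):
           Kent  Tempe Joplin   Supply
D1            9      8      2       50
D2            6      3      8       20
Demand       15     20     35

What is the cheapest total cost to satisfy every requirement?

265

Optimal allocation:
  D1->Kent: 15 × 9 = 135
  D1->Joplin: 35 × 2 = 70
  D2->Tempe: 20 × 3 = 60
Total = 135 + 70 + 60 = 265.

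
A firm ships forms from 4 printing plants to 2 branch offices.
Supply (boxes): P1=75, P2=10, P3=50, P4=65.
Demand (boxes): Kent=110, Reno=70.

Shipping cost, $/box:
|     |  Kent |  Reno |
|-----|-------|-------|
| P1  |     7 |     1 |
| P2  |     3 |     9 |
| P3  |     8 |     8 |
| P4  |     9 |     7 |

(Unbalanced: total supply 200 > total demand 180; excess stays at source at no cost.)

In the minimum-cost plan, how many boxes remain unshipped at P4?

20

An optimal plan:
  P1 to Kent: 5 boxes
  P1 to Reno: 70 boxes
  P2 to Kent: 10 boxes
  P3 to Kent: 50 boxes
  P4 to Kent: 45 boxes
Total cost = $940.
P4 ships 45 of its 65, leaving 20.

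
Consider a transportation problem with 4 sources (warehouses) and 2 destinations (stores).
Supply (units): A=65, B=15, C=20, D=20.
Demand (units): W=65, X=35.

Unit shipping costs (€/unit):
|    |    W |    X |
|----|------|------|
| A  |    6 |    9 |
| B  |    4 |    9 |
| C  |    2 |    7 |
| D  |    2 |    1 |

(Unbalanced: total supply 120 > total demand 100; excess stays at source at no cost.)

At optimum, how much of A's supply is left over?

Minimum-cost shipments:
  A–W: 30 × €6 = €180
  A–X: 15 × €9 = €135
  B–W: 15 × €4 = €60
  C–W: 20 × €2 = €40
  D–X: 20 × €1 = €20
Total cost = €435.
A ships 45 of its 65, leaving 20.

20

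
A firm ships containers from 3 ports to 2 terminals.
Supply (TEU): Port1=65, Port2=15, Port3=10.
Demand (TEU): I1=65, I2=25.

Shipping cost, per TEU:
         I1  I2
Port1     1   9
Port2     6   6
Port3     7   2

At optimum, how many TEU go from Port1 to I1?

Solving gives:
  Port1 to I1: 65 TEU
  Port2 to I2: 15 TEU
  Port3 to I2: 10 TEU
Total cost = 175.
So Port1→I1 carries 65 TEU.

65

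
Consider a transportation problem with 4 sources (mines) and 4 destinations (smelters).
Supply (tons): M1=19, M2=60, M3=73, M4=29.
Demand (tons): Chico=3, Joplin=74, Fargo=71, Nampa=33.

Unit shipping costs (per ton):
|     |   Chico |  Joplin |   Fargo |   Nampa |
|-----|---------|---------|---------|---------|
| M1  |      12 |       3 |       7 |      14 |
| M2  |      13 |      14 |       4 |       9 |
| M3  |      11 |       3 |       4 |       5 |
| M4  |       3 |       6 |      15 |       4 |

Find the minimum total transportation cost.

A cheapest plan:
  M1→Joplin: 19 tons
  M2→Fargo: 60 tons
  M3→Joplin: 55 tons
  M3→Fargo: 11 tons
  M3→Nampa: 7 tons
  M4→Chico: 3 tons
  M4→Nampa: 26 tons
Total cost = 654.

654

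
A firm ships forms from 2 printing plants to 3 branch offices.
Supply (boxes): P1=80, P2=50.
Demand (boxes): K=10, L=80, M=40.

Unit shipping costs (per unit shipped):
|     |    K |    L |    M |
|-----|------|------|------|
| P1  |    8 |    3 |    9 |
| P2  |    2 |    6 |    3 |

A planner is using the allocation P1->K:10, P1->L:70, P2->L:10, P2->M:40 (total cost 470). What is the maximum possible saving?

Current plan cost = 10·8 + 70·3 + 10·6 + 40·3 = 470.
Optimal plan:
  P1–L: 80 × 3 = 240
  P2–K: 10 × 2 = 20
  P2–M: 40 × 3 = 120
Optimal cost = 380.
Saving = 470 − 380 = 90.

90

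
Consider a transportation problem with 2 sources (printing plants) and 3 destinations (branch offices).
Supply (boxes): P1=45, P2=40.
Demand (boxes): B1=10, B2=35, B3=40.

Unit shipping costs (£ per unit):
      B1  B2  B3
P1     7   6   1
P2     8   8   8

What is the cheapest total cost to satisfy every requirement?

390

One minimum-cost allocation:
  P1->B2: 5 × £6 = £30
  P1->B3: 40 × £1 = £40
  P2->B1: 10 × £8 = £80
  P2->B2: 30 × £8 = £240
Total = 30 + 40 + 80 + 240 = £390.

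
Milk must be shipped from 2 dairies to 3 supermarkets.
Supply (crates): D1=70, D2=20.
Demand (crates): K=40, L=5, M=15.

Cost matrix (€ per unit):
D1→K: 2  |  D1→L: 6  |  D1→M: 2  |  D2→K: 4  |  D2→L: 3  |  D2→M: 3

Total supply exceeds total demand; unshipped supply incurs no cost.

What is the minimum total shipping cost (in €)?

125

Optimal allocation:
  D1->K: 40 × €2 = €80
  D1->M: 15 × €2 = €30
  D2->L: 5 × €3 = €15
Total = 80 + 30 + 15 = €125.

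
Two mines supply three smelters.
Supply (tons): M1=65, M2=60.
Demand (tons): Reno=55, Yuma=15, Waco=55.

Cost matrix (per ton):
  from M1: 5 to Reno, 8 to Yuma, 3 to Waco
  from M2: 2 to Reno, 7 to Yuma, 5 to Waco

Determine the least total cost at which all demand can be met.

390

A cheapest plan:
  M1 to Yuma: 10 tons
  M1 to Waco: 55 tons
  M2 to Reno: 55 tons
  M2 to Yuma: 5 tons
Total cost = 390.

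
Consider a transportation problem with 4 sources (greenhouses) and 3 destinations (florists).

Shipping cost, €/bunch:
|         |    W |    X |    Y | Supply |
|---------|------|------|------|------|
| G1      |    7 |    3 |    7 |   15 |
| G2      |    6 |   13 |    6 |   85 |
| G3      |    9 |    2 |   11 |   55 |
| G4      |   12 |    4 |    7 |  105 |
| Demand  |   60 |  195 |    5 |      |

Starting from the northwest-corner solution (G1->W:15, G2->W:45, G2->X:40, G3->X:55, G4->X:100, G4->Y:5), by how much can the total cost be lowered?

Current plan cost = 15·7 + 45·6 + 40·13 + 55·2 + 100·4 + 5·7 = €1440.
Optimal plan:
  G1→X: 15 bunches
  G2→W: 60 bunches
  G2→X: 20 bunches
  G2→Y: 5 bunches
  G3→X: 55 bunches
  G4→X: 105 bunches
Optimal cost = €1225.
Saving = 1440 − 1225 = €215.

215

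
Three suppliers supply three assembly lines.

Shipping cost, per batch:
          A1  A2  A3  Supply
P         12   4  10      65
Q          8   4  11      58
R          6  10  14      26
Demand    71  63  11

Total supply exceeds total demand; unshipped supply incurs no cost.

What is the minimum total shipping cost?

Optimal allocation:
  P->A2: 54 batches
  P->A3: 11 batches
  Q->A1: 45 batches
  Q->A2: 9 batches
  R->A1: 26 batches
Total cost = 878.

878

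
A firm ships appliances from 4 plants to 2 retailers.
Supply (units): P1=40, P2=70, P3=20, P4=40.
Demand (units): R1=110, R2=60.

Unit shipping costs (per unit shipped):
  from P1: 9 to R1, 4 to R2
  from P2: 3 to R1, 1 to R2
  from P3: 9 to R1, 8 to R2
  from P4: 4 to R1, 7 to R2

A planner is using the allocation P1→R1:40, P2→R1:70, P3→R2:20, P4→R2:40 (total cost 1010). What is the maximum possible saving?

Current plan cost = 40·9 + 70·3 + 20·8 + 40·7 = 1010.
Optimal plan:
  P1–R2: 40 × 4 = 160
  P2–R1: 50 × 3 = 150
  P2–R2: 20 × 1 = 20
  P3–R1: 20 × 9 = 180
  P4–R1: 40 × 4 = 160
Optimal cost = 670.
Saving = 1010 − 670 = 340.

340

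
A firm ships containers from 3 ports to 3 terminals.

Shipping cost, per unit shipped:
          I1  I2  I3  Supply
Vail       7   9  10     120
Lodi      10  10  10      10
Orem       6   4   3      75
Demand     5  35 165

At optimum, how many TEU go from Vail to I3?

80

Solving gives:
  Vail->I1: 5 TEU
  Vail->I2: 35 TEU
  Vail->I3: 80 TEU
  Lodi->I3: 10 TEU
  Orem->I3: 75 TEU
Total cost = 1475.
So Vail→I3 carries 80 TEU.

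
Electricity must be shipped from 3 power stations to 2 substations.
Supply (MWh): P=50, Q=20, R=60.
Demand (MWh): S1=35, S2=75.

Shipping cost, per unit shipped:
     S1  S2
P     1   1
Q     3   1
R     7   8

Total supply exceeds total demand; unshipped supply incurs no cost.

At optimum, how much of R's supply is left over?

Minimum-cost shipments:
  P to S2: 50 × 1 = 50
  Q to S2: 20 × 1 = 20
  R to S1: 35 × 7 = 245
  R to S2: 5 × 8 = 40
Total cost = 355.
R ships 40 of its 60, leaving 20.

20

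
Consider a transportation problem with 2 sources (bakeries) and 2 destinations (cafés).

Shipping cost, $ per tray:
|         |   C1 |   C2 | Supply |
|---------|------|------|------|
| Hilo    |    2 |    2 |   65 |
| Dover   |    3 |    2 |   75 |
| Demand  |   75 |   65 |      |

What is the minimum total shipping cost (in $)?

290

Optimal allocation:
  Hilo->C1: 65 × $2 = $130
  Dover->C1: 10 × $3 = $30
  Dover->C2: 65 × $2 = $130
Total = 130 + 30 + 130 = $290.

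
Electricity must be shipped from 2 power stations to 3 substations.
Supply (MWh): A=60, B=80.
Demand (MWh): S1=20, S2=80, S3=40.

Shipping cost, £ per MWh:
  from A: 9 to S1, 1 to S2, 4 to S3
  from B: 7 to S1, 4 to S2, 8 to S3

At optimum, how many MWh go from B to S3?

0

The minimum-cost plan:
  A to S2: 20 × £1 = £20
  A to S3: 40 × £4 = £160
  B to S1: 20 × £7 = £140
  B to S2: 60 × £4 = £240
Total cost = £560.
The route B→S3 is not used.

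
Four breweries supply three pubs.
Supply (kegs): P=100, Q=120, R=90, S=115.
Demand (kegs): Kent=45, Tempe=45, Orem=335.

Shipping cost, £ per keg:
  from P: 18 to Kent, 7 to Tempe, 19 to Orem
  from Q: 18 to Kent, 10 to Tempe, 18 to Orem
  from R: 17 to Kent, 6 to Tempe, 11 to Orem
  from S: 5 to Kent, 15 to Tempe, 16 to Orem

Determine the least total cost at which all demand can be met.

5855

A cheapest plan:
  P→Tempe: 45 × £7 = £315
  P→Orem: 55 × £19 = £1045
  Q→Orem: 120 × £18 = £2160
  R→Orem: 90 × £11 = £990
  S→Kent: 45 × £5 = £225
  S→Orem: 70 × £16 = £1120
Total = 315 + 1045 + 2160 + 990 + 225 + 1120 = £5855.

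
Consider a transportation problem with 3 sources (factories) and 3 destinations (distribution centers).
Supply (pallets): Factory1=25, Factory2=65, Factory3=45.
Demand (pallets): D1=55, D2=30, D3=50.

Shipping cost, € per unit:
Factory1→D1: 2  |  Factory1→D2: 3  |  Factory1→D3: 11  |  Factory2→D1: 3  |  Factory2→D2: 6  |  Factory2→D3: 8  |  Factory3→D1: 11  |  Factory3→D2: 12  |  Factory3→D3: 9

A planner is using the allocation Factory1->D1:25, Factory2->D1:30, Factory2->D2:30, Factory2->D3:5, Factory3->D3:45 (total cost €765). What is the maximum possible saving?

Current plan cost = 25·2 + 30·3 + 30·6 + 5·8 + 45·9 = €765.
Optimal plan:
  Factory1→D2: 25 × €3 = €75
  Factory2→D1: 55 × €3 = €165
  Factory2→D2: 5 × €6 = €30
  Factory2→D3: 5 × €8 = €40
  Factory3→D3: 45 × €9 = €405
Optimal cost = €715.
Saving = 765 − 715 = €50.

50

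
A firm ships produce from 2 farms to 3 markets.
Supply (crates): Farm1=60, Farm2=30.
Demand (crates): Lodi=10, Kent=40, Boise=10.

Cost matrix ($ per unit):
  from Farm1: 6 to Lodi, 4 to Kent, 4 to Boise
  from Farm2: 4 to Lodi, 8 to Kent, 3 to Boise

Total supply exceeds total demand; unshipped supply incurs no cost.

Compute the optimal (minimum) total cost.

Optimal allocation:
  Farm1→Kent: 40 × $4 = $160
  Farm2→Lodi: 10 × $4 = $40
  Farm2→Boise: 10 × $3 = $30
Total = 160 + 40 + 30 = $230.

230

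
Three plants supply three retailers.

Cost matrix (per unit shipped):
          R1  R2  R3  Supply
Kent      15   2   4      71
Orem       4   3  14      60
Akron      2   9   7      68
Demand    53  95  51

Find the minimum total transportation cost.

One minimum-cost allocation:
  Kent to R2: 35 × 2 = 70
  Kent to R3: 36 × 4 = 144
  Orem to R2: 60 × 3 = 180
  Akron to R1: 53 × 2 = 106
  Akron to R3: 15 × 7 = 105
Total = 70 + 144 + 180 + 106 + 105 = 605.

605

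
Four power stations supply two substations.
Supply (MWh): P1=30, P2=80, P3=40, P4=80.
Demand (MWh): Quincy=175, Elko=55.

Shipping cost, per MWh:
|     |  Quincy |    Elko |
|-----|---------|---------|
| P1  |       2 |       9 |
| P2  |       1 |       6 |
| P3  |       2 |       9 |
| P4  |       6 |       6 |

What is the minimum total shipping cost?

One minimum-cost allocation:
  P1 to Quincy: 30 × 2 = 60
  P2 to Quincy: 80 × 1 = 80
  P3 to Quincy: 40 × 2 = 80
  P4 to Quincy: 25 × 6 = 150
  P4 to Elko: 55 × 6 = 330
Total = 60 + 80 + 80 + 150 + 330 = 700.
(Supply check: P1 ships 30; P2 ships 80; P3 ships 40; P4 ships 80.)

700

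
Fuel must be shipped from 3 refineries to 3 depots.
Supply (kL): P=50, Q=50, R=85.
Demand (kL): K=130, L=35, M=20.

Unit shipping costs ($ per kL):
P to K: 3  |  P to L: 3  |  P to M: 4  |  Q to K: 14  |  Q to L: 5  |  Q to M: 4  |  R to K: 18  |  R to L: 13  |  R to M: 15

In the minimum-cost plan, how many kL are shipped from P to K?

50

Optimal shipments:
  P→K: 50 kL
  Q→L: 30 kL
  Q→M: 20 kL
  R→K: 80 kL
  R→L: 5 kL
Total cost = $1885.
So P→K carries 50 kL.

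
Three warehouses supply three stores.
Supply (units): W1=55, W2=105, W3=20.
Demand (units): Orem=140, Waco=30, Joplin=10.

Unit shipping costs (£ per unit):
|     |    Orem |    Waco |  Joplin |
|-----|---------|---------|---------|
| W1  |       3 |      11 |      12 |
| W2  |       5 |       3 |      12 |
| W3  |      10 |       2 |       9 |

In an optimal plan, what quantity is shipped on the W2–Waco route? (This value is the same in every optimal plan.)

20

Solving gives:
  W1 to Orem: 55 units
  W2 to Orem: 85 units
  W2 to Waco: 20 units
  W3 to Waco: 10 units
  W3 to Joplin: 10 units
Total cost = £760.
So W2→Waco carries 20 units.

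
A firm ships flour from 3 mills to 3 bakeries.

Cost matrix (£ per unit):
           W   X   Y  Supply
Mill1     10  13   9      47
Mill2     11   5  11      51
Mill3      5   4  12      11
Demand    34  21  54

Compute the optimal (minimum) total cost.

An optimal shipping plan:
  Mill1→Y: 47 sacks
  Mill2→W: 23 sacks
  Mill2→X: 21 sacks
  Mill2→Y: 7 sacks
  Mill3→W: 11 sacks
Total cost = £913.
(Supply check: Mill1 ships 47; Mill2 ships 51; Mill3 ships 11.)

913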